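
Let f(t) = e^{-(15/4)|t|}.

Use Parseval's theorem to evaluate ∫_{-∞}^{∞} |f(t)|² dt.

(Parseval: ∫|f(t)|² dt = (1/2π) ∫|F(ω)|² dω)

∫|f(t)|² dt = \frac{4}{15}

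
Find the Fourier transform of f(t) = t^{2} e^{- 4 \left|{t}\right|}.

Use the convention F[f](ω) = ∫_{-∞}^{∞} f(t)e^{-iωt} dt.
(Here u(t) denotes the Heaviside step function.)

F(ω) = \frac{16 \left(16 - 3 \omega^{2}\right)}{\left(\omega^{2} + 16\right)^{3}}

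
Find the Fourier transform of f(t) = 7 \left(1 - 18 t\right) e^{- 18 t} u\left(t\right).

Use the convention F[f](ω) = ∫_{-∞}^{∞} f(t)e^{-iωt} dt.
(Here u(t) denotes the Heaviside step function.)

F(ω) = \frac{7 i \omega}{- \omega^{2} + 36 i \omega + 324}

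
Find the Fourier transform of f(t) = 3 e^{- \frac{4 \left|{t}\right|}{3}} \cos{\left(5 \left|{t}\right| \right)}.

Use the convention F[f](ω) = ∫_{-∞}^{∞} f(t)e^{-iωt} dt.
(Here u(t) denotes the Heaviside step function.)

F(ω) = \frac{72 \left(9 \omega^{2} + 241\right)}{81 \omega^{4} - 3762 \omega^{2} + 58081}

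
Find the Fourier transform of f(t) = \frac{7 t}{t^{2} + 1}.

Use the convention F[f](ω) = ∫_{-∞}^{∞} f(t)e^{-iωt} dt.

F(ω) = - 7 i \pi e^{- \left|{\omega}\right|} \operatorname{sign}{\left(\omega \right)}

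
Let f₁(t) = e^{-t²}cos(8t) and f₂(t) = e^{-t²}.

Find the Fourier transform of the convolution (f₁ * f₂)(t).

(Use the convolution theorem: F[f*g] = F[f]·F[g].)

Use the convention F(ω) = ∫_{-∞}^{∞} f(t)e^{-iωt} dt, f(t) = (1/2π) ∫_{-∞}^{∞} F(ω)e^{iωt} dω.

F[f₁*f₂](ω) = \frac{\pi \left(e^{8 \omega} + 1\right) e^{- \frac{\omega^{2}}{2} - 4 \omega - 16}}{2}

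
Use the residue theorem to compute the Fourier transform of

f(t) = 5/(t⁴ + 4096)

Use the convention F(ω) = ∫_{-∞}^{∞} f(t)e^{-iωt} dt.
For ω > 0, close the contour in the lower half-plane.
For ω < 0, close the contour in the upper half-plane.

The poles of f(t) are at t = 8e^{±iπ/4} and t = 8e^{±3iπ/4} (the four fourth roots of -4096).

Let g(z) = f(z)e^{-iωz}; for large |z| the factor e^{-iωz} decays in the lower half-plane when ω > 0 and in the upper half-plane when ω < 0.

Case ω > 0 (lower half-plane, clockwise contour ⇒ F(ω) = -2πi·ΣRes):
  Res_{z = - 4 \sqrt{2} - 4 \sqrt{2} i} g(z) = \frac{5 \sqrt{2} i \left(1 - i\right) e^{4 \sqrt{2} \omega \left(-1 + i\right)}}{4096}
  Res_{z = 4 \sqrt{2} - 4 \sqrt{2} i} g(z) = \frac{5 \sqrt{2} i \left(1 + i\right) e^{- 4 \sqrt{2} \omega \left(1 + i\right)}}{4096}
  F(ω) = -2πi·ΣRes = \frac{5 \sqrt{2} \pi \left(1 - i\right) \left(e^{8 \sqrt{2} i \omega} + i\right) e^{- 4 \sqrt{2} \omega \left(1 + i\right)}}{2048} = \frac{5 \sqrt{2} \pi \left(\sin{\left(4 \sqrt{2} \omega \right)} + \cos{\left(4 \sqrt{2} \omega \right)}\right) e^{- 4 \sqrt{2} \omega}}{1024}

Case ω < 0 (upper half-plane, counterclockwise contour ⇒ F(ω) = +2πi·ΣRes):
  Res_{z = 4 \sqrt{2} + 4 \sqrt{2} i} g(z) = \frac{5 \sqrt{2} i \left(-1 + i\right) e^{4 \sqrt{2} \omega \left(1 - i\right)}}{4096}
  Res_{z = - 4 \sqrt{2} + 4 \sqrt{2} i} g(z) = \frac{5 \sqrt{2} \left(1 - i\right) e^{4 \sqrt{2} \omega \left(1 + i\right)}}{4096}
  F(ω) = 2πi·ΣRes = - \frac{5 \sqrt{2} i \pi \left(i \left(1 - i\right) e^{4 \sqrt{2} \omega \left(1 - i\right)} - \left(1 - i\right) e^{4 \sqrt{2} \omega \left(1 + i\right)}\right)}{2048} = \frac{5 \sqrt{2} \pi \left(- \sin{\left(4 \sqrt{2} \omega \right)} + \cos{\left(4 \sqrt{2} \omega \right)}\right) e^{4 \sqrt{2} \omega}}{1024}

Both cases combine into a single formula in |ω|:

F(ω) = \frac{5 \sqrt{2} \pi \left(\sin{\left(4 \sqrt{2} \left|{\omega}\right| \right)} + \cos{\left(4 \sqrt{2} \left|{\omega}\right| \right)}\right) e^{- 4 \sqrt{2} \left|{\omega}\right|}}{1024}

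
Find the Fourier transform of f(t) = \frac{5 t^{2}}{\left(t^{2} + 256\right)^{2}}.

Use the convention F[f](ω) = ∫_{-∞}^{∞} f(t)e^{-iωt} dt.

F(ω) = \frac{5 \pi \left(1 - 16 \left|{\omega}\right|\right) e^{- 16 \left|{\omega}\right|}}{32}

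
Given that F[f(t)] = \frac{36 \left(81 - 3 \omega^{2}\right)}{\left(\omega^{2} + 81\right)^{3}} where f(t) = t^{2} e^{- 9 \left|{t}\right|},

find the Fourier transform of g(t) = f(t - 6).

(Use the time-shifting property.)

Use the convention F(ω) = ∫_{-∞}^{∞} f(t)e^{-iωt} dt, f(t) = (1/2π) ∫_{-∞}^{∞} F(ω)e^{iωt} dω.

F[g](ω) = \frac{108 \left(27 - \omega^{2}\right) e^{- 6 i \omega}}{\left(\omega^{2} + 81\right)^{3}}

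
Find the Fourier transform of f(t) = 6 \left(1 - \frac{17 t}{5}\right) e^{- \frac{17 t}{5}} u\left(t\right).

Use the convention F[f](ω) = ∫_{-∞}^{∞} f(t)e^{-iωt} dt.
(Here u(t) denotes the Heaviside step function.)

F(ω) = \frac{150 i \omega}{- 25 \omega^{2} + 170 i \omega + 289}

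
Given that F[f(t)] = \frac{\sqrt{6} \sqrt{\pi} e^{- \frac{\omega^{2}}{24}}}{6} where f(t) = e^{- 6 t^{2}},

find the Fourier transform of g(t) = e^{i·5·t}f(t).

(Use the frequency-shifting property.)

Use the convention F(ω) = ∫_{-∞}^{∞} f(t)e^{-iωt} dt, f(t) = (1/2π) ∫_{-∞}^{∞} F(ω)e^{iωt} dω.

F[g](ω) = \frac{\sqrt{6} \sqrt{\pi} e^{- \frac{\left(\omega - 5\right)^{2}}{24}}}{6}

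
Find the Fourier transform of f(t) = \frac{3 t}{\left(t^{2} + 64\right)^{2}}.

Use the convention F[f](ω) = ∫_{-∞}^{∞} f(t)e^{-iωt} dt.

F(ω) = - \frac{3 i \pi \omega e^{- 8 \left|{\omega}\right|}}{16}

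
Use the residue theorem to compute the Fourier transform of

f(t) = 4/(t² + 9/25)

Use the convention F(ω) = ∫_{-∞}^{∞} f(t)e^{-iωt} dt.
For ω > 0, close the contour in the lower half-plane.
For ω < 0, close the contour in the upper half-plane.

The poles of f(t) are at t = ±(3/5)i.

Let g(z) = f(z)e^{-iωz}; for large |z| the factor e^{-iωz} decays in the lower half-plane when ω > 0 and in the upper half-plane when ω < 0.

Case ω > 0 (lower half-plane, clockwise contour ⇒ F(ω) = -2πi·ΣRes):
  Res_{z = - \frac{3 i}{5}} g(z) = \frac{10 i e^{- \frac{3 \omega}{5}}}{3}
  F(ω) = -2πi·ΣRes = \frac{20 \pi e^{- \frac{3 \omega}{5}}}{3}

Case ω < 0 (upper half-plane, counterclockwise contour ⇒ F(ω) = +2πi·ΣRes):
  Res_{z = \frac{3 i}{5}} g(z) = - \frac{10 i e^{\frac{3 \omega}{5}}}{3}
  F(ω) = 2πi·ΣRes = \frac{20 \pi e^{\frac{3 \omega}{5}}}{3}

Both cases combine into a single formula in |ω|:

F(ω) = \frac{20 \pi e^{- \frac{3 \left|{\omega}\right|}{5}}}{3}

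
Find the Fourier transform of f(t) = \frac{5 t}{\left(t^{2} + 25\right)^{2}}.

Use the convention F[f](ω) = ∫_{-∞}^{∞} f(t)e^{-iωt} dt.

F(ω) = - \frac{i \pi \omega e^{- 5 \left|{\omega}\right|}}{2}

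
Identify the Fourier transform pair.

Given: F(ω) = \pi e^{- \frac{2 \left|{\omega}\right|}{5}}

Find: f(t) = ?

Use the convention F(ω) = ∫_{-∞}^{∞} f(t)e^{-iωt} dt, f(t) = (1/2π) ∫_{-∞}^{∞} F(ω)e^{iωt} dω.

f(t) = \frac{2}{5 \left(t^{2} + \frac{4}{25}\right)}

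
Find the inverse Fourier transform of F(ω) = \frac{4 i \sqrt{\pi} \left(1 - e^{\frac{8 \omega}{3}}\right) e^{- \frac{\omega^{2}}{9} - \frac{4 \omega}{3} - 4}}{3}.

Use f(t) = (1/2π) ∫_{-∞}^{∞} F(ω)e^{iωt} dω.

f(t) = 4 e^{- \frac{9 t^{2}}{4}} \sin{\left(6 t \right)}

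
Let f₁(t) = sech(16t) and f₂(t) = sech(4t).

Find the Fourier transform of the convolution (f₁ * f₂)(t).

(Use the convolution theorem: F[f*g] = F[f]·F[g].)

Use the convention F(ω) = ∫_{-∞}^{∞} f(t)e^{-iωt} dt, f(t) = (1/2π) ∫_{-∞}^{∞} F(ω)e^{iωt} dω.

F[f₁*f₂](ω) = \frac{\pi^{2}}{64 \cosh{\left(\frac{\pi \omega}{32} \right)} \cosh{\left(\frac{\pi \omega}{8} \right)}}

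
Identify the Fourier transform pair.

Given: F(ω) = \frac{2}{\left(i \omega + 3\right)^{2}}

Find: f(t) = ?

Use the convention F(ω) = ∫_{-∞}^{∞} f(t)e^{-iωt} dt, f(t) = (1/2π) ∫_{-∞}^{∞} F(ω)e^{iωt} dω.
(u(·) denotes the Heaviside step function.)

f(t) = 2 t e^{- 3 t} u\left(t\right)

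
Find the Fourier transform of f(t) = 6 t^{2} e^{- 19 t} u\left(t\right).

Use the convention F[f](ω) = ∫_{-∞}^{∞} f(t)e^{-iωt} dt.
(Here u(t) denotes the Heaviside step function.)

F(ω) = \frac{12}{\left(i \omega + 19\right)^{3}}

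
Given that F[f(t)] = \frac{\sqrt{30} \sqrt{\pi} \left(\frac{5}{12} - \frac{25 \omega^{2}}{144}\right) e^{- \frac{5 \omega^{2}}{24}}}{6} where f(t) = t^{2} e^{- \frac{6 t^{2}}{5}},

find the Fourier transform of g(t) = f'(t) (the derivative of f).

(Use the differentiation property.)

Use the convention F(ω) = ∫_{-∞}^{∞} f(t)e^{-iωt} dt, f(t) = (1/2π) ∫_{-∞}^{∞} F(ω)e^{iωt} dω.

F[g](ω) = \frac{5 \sqrt{30} i \sqrt{\pi} \omega \left(12 - 5 \omega^{2}\right) e^{- \frac{5 \omega^{2}}{24}}}{864}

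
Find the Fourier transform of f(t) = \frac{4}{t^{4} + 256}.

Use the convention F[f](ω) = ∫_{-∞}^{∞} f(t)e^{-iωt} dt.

F(ω) = \frac{\pi e^{- 2 \sqrt{2} \left|{\omega}\right|} \sin{\left(2 \sqrt{2} \left|{\omega}\right| + \frac{\pi}{4} \right)}}{16}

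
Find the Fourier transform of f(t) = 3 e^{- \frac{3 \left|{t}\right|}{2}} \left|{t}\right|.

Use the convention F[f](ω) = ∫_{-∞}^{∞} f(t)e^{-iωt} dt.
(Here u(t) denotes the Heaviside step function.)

F(ω) = \frac{24 \left(9 - 4 \omega^{2}\right)}{\left(4 \omega^{2} + 9\right)^{2}}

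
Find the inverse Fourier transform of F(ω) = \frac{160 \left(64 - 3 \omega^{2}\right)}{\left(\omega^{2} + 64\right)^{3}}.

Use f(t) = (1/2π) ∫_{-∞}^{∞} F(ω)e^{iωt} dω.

f(t) = 5 t^{2} e^{- 8 \left|{t}\right|}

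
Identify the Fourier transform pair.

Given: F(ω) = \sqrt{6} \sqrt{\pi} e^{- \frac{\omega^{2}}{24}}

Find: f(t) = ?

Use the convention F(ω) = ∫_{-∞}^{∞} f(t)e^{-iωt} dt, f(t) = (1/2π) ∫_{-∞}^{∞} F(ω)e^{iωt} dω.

f(t) = 6 e^{- 6 t^{2}}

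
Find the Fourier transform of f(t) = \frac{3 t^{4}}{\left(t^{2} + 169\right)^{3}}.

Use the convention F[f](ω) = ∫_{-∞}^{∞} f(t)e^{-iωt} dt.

F(ω) = \frac{3 \pi \left(169 \omega^{2} - 65 \left|{\omega}\right| + 3\right) e^{- 13 \left|{\omega}\right|}}{104}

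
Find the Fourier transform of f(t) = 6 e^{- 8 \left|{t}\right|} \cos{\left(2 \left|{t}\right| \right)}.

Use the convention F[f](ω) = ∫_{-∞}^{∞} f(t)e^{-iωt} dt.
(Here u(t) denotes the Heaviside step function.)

F(ω) = \frac{96 \left(\omega^{2} + 68\right)}{\omega^{4} + 120 \omega^{2} + 4624}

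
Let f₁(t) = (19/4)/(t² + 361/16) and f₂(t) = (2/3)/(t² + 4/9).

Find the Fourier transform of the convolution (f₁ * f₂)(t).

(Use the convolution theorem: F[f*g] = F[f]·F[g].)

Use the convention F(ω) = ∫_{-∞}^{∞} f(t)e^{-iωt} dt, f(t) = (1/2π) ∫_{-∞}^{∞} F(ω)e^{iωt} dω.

F[f₁*f₂](ω) = \pi^{2} e^{- \frac{65 \left|{\omega}\right|}{12}}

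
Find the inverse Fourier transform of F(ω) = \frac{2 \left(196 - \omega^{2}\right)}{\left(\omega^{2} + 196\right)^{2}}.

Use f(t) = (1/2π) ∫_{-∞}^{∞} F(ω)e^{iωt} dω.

f(t) = e^{- 14 \left|{t}\right|} \left|{t}\right|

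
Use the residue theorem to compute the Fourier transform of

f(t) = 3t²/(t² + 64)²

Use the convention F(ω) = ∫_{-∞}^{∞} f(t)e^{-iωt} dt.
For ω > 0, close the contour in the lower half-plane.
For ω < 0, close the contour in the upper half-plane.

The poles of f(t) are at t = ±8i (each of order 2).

Let g(z) = f(z)e^{-iωz}; for large |z| the factor e^{-iωz} decays in the lower half-plane when ω > 0 and in the upper half-plane when ω < 0.

Case ω > 0 (lower half-plane, clockwise contour ⇒ F(ω) = -2πi·ΣRes):
  Res_{z = - 8 i} g(z) = \frac{3 i \left(1 - 8 \omega\right) e^{- 8 \omega}}{32} (pole of order 2)
  F(ω) = -2πi·ΣRes = \frac{3 \pi \left(1 - 8 \omega\right) e^{- 8 \omega}}{16}

Case ω < 0 (upper half-plane, counterclockwise contour ⇒ F(ω) = +2πi·ΣRes):
  Res_{z = 8 i} g(z) = \frac{3 i \left(- 8 \omega - 1\right) e^{8 \omega}}{32} (pole of order 2)
  F(ω) = 2πi·ΣRes = \frac{3 \pi \left(8 \omega + 1\right) e^{8 \omega}}{16}

Both cases combine into a single formula in |ω|:

F(ω) = \frac{3 \pi \left(1 - 8 \left|{\omega}\right|\right) e^{- 8 \left|{\omega}\right|}}{16}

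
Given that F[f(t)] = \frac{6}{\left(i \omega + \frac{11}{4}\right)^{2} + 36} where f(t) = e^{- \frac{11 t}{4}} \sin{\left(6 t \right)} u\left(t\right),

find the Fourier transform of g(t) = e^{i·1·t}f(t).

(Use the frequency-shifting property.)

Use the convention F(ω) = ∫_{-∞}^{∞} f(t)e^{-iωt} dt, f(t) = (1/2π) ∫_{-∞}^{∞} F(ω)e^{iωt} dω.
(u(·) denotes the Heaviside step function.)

F[g](ω) = \frac{96}{\left(4 i \left(\omega - 1\right) + 11\right)^{2} + 576}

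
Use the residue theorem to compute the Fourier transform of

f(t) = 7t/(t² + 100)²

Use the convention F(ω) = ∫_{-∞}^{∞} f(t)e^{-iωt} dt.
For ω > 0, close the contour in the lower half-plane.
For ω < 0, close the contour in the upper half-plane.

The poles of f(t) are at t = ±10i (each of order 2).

Let g(z) = f(z)e^{-iωz}; for large |z| the factor e^{-iωz} decays in the lower half-plane when ω > 0 and in the upper half-plane when ω < 0.

Case ω > 0 (lower half-plane, clockwise contour ⇒ F(ω) = -2πi·ΣRes):
  Res_{z = - 10 i} g(z) = \frac{7 \omega e^{- 10 \omega}}{40} (pole of order 2)
  F(ω) = -2πi·ΣRes = - \frac{7 i \pi \omega e^{- 10 \omega}}{20}

Case ω < 0 (upper half-plane, counterclockwise contour ⇒ F(ω) = +2πi·ΣRes):
  Res_{z = 10 i} g(z) = - \frac{7 \omega e^{10 \omega}}{40} (pole of order 2)
  F(ω) = 2πi·ΣRes = - \frac{7 i \pi \omega e^{10 \omega}}{20}

Both cases combine into a single formula in |ω|:

F(ω) = - \frac{7 i \pi \omega e^{- 10 \left|{\omega}\right|}}{20}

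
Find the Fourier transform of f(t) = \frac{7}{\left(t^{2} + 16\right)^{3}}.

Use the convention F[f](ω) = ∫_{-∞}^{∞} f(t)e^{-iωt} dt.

F(ω) = \frac{7 \pi \left(16 \omega^{2} + 12 \left|{\omega}\right| + 3\right) e^{- 4 \left|{\omega}\right|}}{8192}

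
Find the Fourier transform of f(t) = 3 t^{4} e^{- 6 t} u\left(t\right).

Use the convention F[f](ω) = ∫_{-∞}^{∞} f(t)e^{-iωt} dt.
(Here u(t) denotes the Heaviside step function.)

F(ω) = \frac{72}{\left(i \omega + 6\right)^{5}}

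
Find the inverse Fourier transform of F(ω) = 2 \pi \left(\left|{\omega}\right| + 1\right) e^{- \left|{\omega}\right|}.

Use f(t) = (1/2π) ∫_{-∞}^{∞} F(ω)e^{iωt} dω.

f(t) = \frac{4}{\left(t^{2} + 1\right)^{2}}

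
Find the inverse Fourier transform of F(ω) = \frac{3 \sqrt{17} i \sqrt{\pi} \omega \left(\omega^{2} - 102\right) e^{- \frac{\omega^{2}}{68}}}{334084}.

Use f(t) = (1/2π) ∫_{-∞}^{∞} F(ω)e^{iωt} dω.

f(t) = 6 t^{3} e^{- 17 t^{2}}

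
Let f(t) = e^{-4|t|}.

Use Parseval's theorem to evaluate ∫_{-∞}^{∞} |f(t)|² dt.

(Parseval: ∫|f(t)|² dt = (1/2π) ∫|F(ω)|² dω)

∫|f(t)|² dt = \frac{1}{4}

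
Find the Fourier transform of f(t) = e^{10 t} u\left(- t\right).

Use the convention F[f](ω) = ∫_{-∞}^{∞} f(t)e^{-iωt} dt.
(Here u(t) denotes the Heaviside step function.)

F(ω) = \frac{i}{\omega + 10 i}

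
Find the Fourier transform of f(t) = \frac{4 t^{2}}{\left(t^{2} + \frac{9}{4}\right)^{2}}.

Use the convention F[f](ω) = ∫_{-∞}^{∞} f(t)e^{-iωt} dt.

F(ω) = \frac{2 \pi \left(2 - 3 \left|{\omega}\right|\right) e^{- \frac{3 \left|{\omega}\right|}{2}}}{3}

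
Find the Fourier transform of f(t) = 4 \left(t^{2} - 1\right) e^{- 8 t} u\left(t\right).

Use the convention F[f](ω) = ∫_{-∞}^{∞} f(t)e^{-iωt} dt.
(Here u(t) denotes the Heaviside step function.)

F(ω) = \frac{4 \left(2 i \omega - \left(i \omega + 8\right)^{3} + 16\right)}{\left(i \omega + 8\right)^{4}}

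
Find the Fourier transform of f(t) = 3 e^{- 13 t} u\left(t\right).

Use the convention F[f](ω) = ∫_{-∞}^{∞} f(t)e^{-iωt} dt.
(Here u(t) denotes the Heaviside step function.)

F(ω) = \frac{3}{i \omega + 13}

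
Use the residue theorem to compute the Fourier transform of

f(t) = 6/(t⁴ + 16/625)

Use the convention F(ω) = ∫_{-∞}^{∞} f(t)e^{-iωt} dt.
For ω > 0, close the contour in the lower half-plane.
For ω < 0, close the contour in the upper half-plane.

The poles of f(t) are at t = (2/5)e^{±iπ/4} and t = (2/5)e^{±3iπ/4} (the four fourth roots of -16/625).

Let g(z) = f(z)e^{-iωz}; for large |z| the factor e^{-iωz} decays in the lower half-plane when ω > 0 and in the upper half-plane when ω < 0.

Case ω > 0 (lower half-plane, clockwise contour ⇒ F(ω) = -2πi·ΣRes):
  Res_{z = - \frac{\sqrt{2}}{5} - \frac{\sqrt{2} i}{5}} g(z) = \frac{375 \sqrt{2} i \left(1 - i\right) e^{\frac{\sqrt{2} \omega \left(-1 + i\right)}{5}}}{32}
  Res_{z = \frac{\sqrt{2}}{5} - \frac{\sqrt{2} i}{5}} g(z) = \frac{375 \sqrt{2} i \left(1 + i\right) e^{- \frac{\sqrt{2} \omega \left(1 + i\right)}{5}}}{32}
  F(ω) = -2πi·ΣRes = \frac{375 \sqrt{2} \pi \left(1 - i\right) \left(e^{\frac{2 \sqrt{2} i \omega}{5}} + i\right) e^{- \frac{\sqrt{2} \omega \left(1 + i\right)}{5}}}{16} = \frac{375 \pi e^{- \frac{\sqrt{2} \omega}{5}} \sin{\left(\frac{\sqrt{2} \omega}{5} + \frac{\pi}{4} \right)}}{4}

Case ω < 0 (upper half-plane, counterclockwise contour ⇒ F(ω) = +2πi·ΣRes):
  Res_{z = \frac{\sqrt{2}}{5} + \frac{\sqrt{2} i}{5}} g(z) = \frac{375 \sqrt{2} i \left(-1 + i\right) e^{\frac{\sqrt{2} \omega \left(1 - i\right)}{5}}}{32}
  Res_{z = - \frac{\sqrt{2}}{5} + \frac{\sqrt{2} i}{5}} g(z) = \frac{375 \sqrt{2} \left(1 - i\right) e^{\frac{\sqrt{2} \omega \left(1 + i\right)}{5}}}{32}
  F(ω) = 2πi·ΣRes = - \frac{375 \sqrt{2} i \pi \left(i \left(1 - i\right) e^{\frac{\sqrt{2} \omega \left(1 - i\right)}{5}} - \left(1 - i\right) e^{\frac{\sqrt{2} \omega \left(1 + i\right)}{5}}\right)}{16} = \frac{375 \pi e^{\frac{\sqrt{2} \omega}{5}} \cos{\left(\frac{\sqrt{2} \omega}{5} + \frac{\pi}{4} \right)}}{4}

Both cases combine into a single formula in |ω|:

F(ω) = \frac{375 \pi e^{- \frac{\sqrt{2} \left|{\omega}\right|}{5}} \sin{\left(\frac{\sqrt{2} \left|{\omega}\right|}{5} + \frac{\pi}{4} \right)}}{4}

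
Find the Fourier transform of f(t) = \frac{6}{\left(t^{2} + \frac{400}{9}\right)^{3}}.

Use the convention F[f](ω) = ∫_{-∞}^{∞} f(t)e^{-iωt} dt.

F(ω) = \frac{81 \pi \left(400 \omega^{2} + 180 \left|{\omega}\right| + 27\right) e^{- \frac{20 \left|{\omega}\right|}{3}}}{12800000}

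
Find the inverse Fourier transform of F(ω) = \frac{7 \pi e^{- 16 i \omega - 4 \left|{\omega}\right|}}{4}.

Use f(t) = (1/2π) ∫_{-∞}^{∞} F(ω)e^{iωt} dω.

f(t) = \frac{7}{\left(t - 16\right)^{2} + 16}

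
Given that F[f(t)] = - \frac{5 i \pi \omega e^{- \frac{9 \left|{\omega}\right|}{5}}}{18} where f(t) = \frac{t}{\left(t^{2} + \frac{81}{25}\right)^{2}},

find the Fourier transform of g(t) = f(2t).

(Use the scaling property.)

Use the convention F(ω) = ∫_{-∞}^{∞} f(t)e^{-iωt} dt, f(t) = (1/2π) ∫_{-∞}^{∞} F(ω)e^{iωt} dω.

F[g](ω) = - \frac{5 i \pi \omega e^{- \frac{9 \left|{\omega}\right|}{10}}}{72}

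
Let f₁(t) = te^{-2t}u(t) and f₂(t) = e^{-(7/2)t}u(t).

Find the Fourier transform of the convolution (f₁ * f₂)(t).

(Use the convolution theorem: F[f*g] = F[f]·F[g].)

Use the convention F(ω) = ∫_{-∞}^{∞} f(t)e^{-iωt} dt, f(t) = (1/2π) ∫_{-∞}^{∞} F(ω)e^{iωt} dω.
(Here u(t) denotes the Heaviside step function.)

F[f₁*f₂](ω) = \frac{2}{\left(i \omega + 2\right)^{2} \left(2 i \omega + 7\right)}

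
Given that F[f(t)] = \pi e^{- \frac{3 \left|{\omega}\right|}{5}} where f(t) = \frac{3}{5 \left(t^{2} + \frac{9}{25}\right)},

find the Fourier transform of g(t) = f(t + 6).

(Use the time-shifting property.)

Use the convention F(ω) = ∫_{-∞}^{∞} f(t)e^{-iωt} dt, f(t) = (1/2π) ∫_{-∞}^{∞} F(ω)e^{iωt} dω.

F[g](ω) = \pi e^{6 i \omega - \frac{3 \left|{\omega}\right|}{5}}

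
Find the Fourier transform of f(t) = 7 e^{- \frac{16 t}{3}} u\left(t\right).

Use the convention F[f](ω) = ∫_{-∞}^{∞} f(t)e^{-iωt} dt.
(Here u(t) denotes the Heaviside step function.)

F(ω) = \frac{21}{3 i \omega + 16}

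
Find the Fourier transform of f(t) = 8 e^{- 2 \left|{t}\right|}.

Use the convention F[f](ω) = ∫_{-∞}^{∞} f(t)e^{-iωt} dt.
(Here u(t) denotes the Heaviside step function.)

F(ω) = \frac{32}{\omega^{2} + 4}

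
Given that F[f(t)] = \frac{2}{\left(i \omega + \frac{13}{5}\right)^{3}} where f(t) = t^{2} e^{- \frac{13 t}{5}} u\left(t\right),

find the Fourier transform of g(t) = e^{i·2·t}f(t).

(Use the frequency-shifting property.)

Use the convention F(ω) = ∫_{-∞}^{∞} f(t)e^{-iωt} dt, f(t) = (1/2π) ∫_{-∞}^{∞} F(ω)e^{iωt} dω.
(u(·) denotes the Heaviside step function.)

F[g](ω) = \frac{250}{\left(5 i \left(\omega - 2\right) + 13\right)^{3}}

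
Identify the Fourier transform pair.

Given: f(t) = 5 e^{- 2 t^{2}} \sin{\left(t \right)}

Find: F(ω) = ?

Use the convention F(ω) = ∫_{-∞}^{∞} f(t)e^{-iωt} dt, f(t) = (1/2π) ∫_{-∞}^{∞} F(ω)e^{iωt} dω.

F(ω) = \frac{5 \sqrt{2} i \sqrt{\pi} \left(1 - e^{\frac{\omega}{2}}\right) e^{- \frac{\omega^{2}}{8} - \frac{\omega}{4} - \frac{1}{8}}}{4}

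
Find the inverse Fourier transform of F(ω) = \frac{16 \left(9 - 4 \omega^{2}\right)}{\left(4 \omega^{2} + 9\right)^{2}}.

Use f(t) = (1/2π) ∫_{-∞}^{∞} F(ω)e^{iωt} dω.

f(t) = 2 e^{- \frac{3 \left|{t}\right|}{2}} \left|{t}\right|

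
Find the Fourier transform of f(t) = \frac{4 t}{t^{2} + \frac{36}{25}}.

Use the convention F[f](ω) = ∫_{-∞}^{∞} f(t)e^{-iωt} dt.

F(ω) = - 4 i \pi e^{- \frac{6 \left|{\omega}\right|}{5}} \operatorname{sign}{\left(\omega \right)}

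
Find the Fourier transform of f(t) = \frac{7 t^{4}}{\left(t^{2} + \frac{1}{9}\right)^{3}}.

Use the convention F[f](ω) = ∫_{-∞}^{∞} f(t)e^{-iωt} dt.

F(ω) = \frac{7 \pi \left(\omega^{2} - 15 \left|{\omega}\right| + 27\right) e^{- \frac{\left|{\omega}\right|}{3}}}{24}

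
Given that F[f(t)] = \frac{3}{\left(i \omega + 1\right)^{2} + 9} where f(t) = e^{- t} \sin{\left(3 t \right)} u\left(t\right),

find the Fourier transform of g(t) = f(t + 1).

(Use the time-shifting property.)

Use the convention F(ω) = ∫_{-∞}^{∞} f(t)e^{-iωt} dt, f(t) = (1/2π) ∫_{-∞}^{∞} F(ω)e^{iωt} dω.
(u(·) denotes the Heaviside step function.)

F[g](ω) = \frac{3 e^{i \omega}}{\left(i \omega + 1\right)^{2} + 9}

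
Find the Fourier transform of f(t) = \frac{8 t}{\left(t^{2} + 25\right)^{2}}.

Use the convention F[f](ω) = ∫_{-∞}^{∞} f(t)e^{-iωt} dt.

F(ω) = - \frac{4 i \pi \omega e^{- 5 \left|{\omega}\right|}}{5}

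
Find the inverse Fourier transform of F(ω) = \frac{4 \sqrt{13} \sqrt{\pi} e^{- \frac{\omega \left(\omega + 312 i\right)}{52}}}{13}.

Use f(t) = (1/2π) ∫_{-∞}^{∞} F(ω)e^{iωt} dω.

f(t) = 4 e^{- 13 \left(t - 6\right)^{2}}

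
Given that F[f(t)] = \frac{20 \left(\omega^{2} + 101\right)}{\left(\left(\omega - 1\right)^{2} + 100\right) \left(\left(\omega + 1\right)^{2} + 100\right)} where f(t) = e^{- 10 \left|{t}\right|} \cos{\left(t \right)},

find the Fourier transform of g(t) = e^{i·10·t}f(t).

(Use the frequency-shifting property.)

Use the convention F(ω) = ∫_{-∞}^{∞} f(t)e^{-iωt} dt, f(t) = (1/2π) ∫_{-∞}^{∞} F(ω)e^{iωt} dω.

F[g](ω) = \frac{20 \left(\left(\omega - 10\right)^{2} + 101\right)}{\left(\left(\omega - 11\right)^{2} + 100\right) \left(\left(\omega - 9\right)^{2} + 100\right)}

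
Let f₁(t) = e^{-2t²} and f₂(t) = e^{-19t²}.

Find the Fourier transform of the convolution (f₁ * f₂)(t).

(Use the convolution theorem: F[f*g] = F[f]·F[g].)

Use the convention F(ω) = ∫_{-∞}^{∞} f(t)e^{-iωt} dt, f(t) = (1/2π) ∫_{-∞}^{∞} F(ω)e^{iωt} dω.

F[f₁*f₂](ω) = \frac{\sqrt{38} \pi e^{- \frac{21 \omega^{2}}{152}}}{38}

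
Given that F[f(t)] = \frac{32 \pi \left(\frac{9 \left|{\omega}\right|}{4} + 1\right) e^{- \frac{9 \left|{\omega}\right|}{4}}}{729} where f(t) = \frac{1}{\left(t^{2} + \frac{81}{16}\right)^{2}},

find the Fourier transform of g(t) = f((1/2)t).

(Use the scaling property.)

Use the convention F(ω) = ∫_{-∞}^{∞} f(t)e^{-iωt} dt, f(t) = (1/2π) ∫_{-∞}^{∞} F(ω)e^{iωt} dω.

F[g](ω) = \frac{32 \pi \left(9 \left|{\omega}\right| + 2\right) e^{- \frac{9 \left|{\omega}\right|}{2}}}{729}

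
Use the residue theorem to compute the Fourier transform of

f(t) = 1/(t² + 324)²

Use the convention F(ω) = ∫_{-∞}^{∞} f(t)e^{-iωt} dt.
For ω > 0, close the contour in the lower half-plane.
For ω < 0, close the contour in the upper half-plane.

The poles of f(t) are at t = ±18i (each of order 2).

Let g(z) = f(z)e^{-iωz}; for large |z| the factor e^{-iωz} decays in the lower half-plane when ω > 0 and in the upper half-plane when ω < 0.

Case ω > 0 (lower half-plane, clockwise contour ⇒ F(ω) = -2πi·ΣRes):
  Res_{z = - 18 i} g(z) = \frac{i \left(18 \omega + 1\right) e^{- 18 \omega}}{23328} (pole of order 2)
  F(ω) = -2πi·ΣRes = \frac{\pi \left(18 \omega + 1\right) e^{- 18 \omega}}{11664}

Case ω < 0 (upper half-plane, counterclockwise contour ⇒ F(ω) = +2πi·ΣRes):
  Res_{z = 18 i} g(z) = \frac{i \left(18 \omega - 1\right) e^{18 \omega}}{23328} (pole of order 2)
  F(ω) = 2πi·ΣRes = \frac{\pi \left(1 - 18 \omega\right) e^{18 \omega}}{11664}

Both cases combine into a single formula in |ω|:

F(ω) = \frac{\pi \left(18 \left|{\omega}\right| + 1\right) e^{- 18 \left|{\omega}\right|}}{11664}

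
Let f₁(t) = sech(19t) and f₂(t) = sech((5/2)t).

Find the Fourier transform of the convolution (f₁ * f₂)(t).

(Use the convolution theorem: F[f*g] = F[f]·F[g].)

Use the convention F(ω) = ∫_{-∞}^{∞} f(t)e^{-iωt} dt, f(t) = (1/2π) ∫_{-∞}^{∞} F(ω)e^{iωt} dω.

F[f₁*f₂](ω) = \frac{2 \pi^{2}}{95 \cosh{\left(\frac{\pi \omega}{38} \right)} \cosh{\left(\frac{\pi \omega}{5} \right)}}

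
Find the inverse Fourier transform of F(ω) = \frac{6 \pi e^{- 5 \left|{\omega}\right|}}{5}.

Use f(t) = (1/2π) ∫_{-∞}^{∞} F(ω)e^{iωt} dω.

f(t) = \frac{6}{t^{2} + 25}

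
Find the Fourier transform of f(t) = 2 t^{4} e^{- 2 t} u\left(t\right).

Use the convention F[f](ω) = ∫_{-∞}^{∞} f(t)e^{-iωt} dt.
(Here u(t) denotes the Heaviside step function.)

F(ω) = \frac{48}{\left(i \omega + 2\right)^{5}}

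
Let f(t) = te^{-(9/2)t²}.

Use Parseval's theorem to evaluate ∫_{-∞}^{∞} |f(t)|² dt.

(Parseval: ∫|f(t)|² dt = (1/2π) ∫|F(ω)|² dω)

∫|f(t)|² dt = \frac{\sqrt{\pi}}{54}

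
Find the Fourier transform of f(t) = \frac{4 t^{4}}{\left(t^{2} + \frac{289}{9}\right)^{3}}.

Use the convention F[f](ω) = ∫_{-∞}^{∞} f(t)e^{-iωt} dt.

F(ω) = \frac{\pi \left(289 \omega^{2} - 255 \left|{\omega}\right| + 27\right) e^{- \frac{17 \left|{\omega}\right|}{3}}}{102}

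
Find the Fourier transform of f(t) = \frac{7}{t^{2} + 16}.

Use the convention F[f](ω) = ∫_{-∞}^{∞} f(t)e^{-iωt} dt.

F(ω) = \frac{7 \pi e^{- 4 \left|{\omega}\right|}}{4}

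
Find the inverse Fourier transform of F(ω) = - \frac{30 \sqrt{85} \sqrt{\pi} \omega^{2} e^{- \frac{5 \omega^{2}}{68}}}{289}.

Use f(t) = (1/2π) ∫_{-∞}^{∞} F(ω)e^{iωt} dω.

f(t) = 6 \left(\frac{68 t^{2}}{5} - 2\right) e^{- \frac{17 t^{2}}{5}}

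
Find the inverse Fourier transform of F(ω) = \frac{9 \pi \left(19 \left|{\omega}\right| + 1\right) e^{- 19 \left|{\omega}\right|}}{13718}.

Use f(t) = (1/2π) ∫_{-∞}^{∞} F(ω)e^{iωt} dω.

f(t) = \frac{9}{\left(t^{2} + 361\right)^{2}}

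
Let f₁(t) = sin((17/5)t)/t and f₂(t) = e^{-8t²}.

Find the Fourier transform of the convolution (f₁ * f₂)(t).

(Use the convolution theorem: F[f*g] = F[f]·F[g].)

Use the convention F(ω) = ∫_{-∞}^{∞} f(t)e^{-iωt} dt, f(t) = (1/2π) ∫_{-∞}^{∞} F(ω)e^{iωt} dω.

F[f₁*f₂](ω) = \begin{cases} \frac{\sqrt{2} \pi^{\frac{3}{2}} e^{- \frac{\omega^{2}}{32}}}{4} & \text{for}\: \omega > - \frac{17}{5} \wedge \omega < \frac{17}{5} \\0 & \text{otherwise} \end{cases}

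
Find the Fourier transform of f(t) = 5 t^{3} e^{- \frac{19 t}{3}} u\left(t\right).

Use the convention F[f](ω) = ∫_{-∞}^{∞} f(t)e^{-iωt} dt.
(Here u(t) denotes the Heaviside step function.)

F(ω) = \frac{2430}{\left(3 i \omega + 19\right)^{4}}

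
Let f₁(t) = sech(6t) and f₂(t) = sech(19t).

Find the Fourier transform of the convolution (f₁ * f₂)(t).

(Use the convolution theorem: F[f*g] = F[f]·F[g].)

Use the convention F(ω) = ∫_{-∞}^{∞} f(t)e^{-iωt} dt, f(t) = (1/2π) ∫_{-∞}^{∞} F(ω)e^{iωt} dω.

F[f₁*f₂](ω) = \frac{\pi^{2}}{114 \cosh{\left(\frac{\pi \omega}{38} \right)} \cosh{\left(\frac{\pi \omega}{12} \right)}}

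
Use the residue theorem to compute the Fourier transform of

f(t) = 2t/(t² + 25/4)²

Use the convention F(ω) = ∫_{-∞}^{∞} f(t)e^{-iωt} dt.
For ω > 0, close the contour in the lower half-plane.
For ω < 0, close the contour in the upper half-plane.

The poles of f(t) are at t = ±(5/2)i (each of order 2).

Let g(z) = f(z)e^{-iωz}; for large |z| the factor e^{-iωz} decays in the lower half-plane when ω > 0 and in the upper half-plane when ω < 0.

Case ω > 0 (lower half-plane, clockwise contour ⇒ F(ω) = -2πi·ΣRes):
  Res_{z = - \frac{5 i}{2}} g(z) = \frac{\omega e^{- \frac{5 \omega}{2}}}{5} (pole of order 2)
  F(ω) = -2πi·ΣRes = - \frac{2 i \pi \omega e^{- \frac{5 \omega}{2}}}{5}

Case ω < 0 (upper half-plane, counterclockwise contour ⇒ F(ω) = +2πi·ΣRes):
  Res_{z = \frac{5 i}{2}} g(z) = - \frac{\omega e^{\frac{5 \omega}{2}}}{5} (pole of order 2)
  F(ω) = 2πi·ΣRes = - \frac{2 i \pi \omega e^{\frac{5 \omega}{2}}}{5}

Both cases combine into a single formula in |ω|:

F(ω) = - \frac{2 i \pi \omega e^{- \frac{5 \left|{\omega}\right|}{2}}}{5}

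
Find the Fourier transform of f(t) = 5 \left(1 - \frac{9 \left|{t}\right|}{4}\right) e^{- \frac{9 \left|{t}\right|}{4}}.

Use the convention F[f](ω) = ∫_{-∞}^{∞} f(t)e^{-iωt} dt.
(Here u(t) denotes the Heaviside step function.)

F(ω) = \frac{11520 \omega^{2}}{\left(16 \omega^{2} + 81\right)^{2}}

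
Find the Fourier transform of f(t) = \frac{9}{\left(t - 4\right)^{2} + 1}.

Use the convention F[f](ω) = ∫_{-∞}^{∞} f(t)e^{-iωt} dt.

F(ω) = 9 \pi e^{- 4 i \omega - \left|{\omega}\right|}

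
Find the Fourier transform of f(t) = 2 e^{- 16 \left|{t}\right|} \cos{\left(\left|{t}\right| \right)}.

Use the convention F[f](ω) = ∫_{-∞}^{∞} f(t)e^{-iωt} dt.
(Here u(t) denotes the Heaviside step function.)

F(ω) = \frac{64 \left(\omega^{2} + 257\right)}{\omega^{4} + 510 \omega^{2} + 66049}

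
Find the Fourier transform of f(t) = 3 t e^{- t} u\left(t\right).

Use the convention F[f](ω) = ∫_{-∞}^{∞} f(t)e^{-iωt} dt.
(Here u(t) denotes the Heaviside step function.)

F(ω) = \frac{3}{\left(i \omega + 1\right)^{2}}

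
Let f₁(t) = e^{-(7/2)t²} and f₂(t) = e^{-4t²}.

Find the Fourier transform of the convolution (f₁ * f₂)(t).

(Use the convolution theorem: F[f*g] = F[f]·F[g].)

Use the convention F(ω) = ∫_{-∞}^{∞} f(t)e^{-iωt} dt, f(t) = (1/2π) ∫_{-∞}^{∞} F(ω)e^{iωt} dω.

F[f₁*f₂](ω) = \frac{\sqrt{14} \pi e^{- \frac{15 \omega^{2}}{112}}}{14}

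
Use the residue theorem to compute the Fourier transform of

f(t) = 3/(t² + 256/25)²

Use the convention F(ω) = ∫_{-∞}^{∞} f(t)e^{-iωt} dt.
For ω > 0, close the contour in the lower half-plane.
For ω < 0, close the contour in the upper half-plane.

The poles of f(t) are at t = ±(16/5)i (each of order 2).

Let g(z) = f(z)e^{-iωz}; for large |z| the factor e^{-iωz} decays in the lower half-plane when ω > 0 and in the upper half-plane when ω < 0.

Case ω > 0 (lower half-plane, clockwise contour ⇒ F(ω) = -2πi·ΣRes):
  Res_{z = - \frac{16 i}{5}} g(z) = \frac{75 i \left(16 \omega + 5\right) e^{- \frac{16 \omega}{5}}}{16384} (pole of order 2)
  F(ω) = -2πi·ΣRes = \frac{75 \pi \left(16 \omega + 5\right) e^{- \frac{16 \omega}{5}}}{8192}

Case ω < 0 (upper half-plane, counterclockwise contour ⇒ F(ω) = +2πi·ΣRes):
  Res_{z = \frac{16 i}{5}} g(z) = \frac{75 i \left(16 \omega - 5\right) e^{\frac{16 \omega}{5}}}{16384} (pole of order 2)
  F(ω) = 2πi·ΣRes = \frac{75 \pi \left(5 - 16 \omega\right) e^{\frac{16 \omega}{5}}}{8192}

Both cases combine into a single formula in |ω|:

F(ω) = \frac{75 \pi \left(16 \left|{\omega}\right| + 5\right) e^{- \frac{16 \left|{\omega}\right|}{5}}}{8192}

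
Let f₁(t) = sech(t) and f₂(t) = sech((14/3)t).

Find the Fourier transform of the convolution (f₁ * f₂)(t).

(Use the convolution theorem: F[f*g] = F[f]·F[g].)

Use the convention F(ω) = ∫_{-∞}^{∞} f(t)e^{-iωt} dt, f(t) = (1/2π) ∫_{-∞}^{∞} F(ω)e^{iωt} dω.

F[f₁*f₂](ω) = \frac{3 \pi^{2}}{14 \cosh{\left(\frac{3 \pi \omega}{28} \right)} \cosh{\left(\frac{\pi \omega}{2} \right)}}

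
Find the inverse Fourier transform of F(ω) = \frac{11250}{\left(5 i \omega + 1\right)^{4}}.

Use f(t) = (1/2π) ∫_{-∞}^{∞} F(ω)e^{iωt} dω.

f(t) = 3 t^{3} e^{- \frac{t}{5}} u\left(t\right)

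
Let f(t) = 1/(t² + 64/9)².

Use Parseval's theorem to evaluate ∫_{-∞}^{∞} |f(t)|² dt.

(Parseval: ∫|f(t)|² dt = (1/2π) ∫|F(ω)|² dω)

∫|f(t)|² dt = \frac{10935 \pi}{33554432}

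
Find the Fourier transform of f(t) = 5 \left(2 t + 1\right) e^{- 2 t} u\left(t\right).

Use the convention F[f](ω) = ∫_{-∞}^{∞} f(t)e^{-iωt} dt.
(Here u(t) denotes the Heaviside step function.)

F(ω) = \frac{5 \left(- i \omega - 4\right)}{\omega^{2} - 4 i \omega - 4}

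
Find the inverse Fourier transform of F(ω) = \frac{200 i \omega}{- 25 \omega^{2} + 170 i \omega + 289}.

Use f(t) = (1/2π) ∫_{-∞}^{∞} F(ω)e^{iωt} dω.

f(t) = 8 \left(1 - \frac{17 t}{5}\right) e^{- \frac{17 t}{5}} u\left(t\right)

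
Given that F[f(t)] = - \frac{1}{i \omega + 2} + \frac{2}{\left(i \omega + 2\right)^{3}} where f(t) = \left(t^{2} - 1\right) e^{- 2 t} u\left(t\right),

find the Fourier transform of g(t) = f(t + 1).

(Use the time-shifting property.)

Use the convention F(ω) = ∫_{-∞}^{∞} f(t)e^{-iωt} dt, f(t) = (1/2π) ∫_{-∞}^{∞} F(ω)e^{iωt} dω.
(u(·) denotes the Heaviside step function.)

F[g](ω) = \frac{\left(2 i \omega - \left(i \omega + 2\right)^{3} + 4\right) e^{i \omega}}{\left(i \omega + 2\right)^{4}}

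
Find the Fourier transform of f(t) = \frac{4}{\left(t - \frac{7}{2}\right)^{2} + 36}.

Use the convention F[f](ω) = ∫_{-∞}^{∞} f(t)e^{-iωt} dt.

F(ω) = \frac{2 \pi e^{- \frac{7 i \omega}{2} - 6 \left|{\omega}\right|}}{3}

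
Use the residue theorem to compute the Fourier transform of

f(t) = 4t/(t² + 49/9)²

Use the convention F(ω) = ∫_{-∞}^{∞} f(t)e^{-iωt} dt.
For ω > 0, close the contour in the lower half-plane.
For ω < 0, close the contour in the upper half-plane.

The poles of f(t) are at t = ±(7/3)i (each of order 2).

Let g(z) = f(z)e^{-iωz}; for large |z| the factor e^{-iωz} decays in the lower half-plane when ω > 0 and in the upper half-plane when ω < 0.

Case ω > 0 (lower half-plane, clockwise contour ⇒ F(ω) = -2πi·ΣRes):
  Res_{z = - \frac{7 i}{3}} g(z) = \frac{3 \omega e^{- \frac{7 \omega}{3}}}{7} (pole of order 2)
  F(ω) = -2πi·ΣRes = - \frac{6 i \pi \omega e^{- \frac{7 \omega}{3}}}{7}

Case ω < 0 (upper half-plane, counterclockwise contour ⇒ F(ω) = +2πi·ΣRes):
  Res_{z = \frac{7 i}{3}} g(z) = - \frac{3 \omega e^{\frac{7 \omega}{3}}}{7} (pole of order 2)
  F(ω) = 2πi·ΣRes = - \frac{6 i \pi \omega e^{\frac{7 \omega}{3}}}{7}

Both cases combine into a single formula in |ω|:

F(ω) = - \frac{6 i \pi \omega e^{- \frac{7 \left|{\omega}\right|}{3}}}{7}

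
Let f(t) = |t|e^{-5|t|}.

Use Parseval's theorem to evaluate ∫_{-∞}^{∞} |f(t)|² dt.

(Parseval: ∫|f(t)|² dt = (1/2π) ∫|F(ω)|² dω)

∫|f(t)|² dt = \frac{1}{250}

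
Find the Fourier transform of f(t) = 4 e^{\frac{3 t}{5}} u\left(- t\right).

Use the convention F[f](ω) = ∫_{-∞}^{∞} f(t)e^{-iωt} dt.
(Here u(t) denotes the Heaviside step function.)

F(ω) = - \frac{20}{5 i \omega - 3}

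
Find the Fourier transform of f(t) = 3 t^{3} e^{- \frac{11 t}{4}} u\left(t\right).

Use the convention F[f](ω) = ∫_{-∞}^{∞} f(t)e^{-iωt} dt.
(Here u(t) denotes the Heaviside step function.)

F(ω) = \frac{4608}{\left(4 i \omega + 11\right)^{4}}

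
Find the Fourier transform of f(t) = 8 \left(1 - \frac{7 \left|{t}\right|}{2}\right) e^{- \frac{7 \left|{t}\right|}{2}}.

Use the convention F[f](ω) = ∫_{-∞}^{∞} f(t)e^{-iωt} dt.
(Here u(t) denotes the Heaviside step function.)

F(ω) = \frac{1792 \omega^{2}}{\left(4 \omega^{2} + 49\right)^{2}}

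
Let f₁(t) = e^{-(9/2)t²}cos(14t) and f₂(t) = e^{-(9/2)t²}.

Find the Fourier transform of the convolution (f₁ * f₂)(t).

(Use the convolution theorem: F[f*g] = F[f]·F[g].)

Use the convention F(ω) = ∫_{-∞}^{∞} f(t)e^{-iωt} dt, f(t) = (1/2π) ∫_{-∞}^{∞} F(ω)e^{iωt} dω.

F[f₁*f₂](ω) = \frac{\pi \left(e^{\frac{28 \omega}{9}} + 1\right) e^{- \frac{\omega^{2}}{9} - \frac{14 \omega}{9} - \frac{98}{9}}}{9}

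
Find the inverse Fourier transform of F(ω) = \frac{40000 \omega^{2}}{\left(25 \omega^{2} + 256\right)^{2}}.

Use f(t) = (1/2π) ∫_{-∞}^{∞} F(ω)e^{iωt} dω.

f(t) = 5 \left(1 - \frac{16 \left|{t}\right|}{5}\right) e^{- \frac{16 \left|{t}\right|}{5}}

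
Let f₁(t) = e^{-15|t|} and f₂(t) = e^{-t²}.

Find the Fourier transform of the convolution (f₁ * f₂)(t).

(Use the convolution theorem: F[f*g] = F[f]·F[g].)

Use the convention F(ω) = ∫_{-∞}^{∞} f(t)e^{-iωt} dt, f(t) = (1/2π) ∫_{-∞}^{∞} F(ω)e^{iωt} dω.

F[f₁*f₂](ω) = \frac{30 \sqrt{\pi} e^{- \frac{\omega^{2}}{4}}}{\omega^{2} + 225}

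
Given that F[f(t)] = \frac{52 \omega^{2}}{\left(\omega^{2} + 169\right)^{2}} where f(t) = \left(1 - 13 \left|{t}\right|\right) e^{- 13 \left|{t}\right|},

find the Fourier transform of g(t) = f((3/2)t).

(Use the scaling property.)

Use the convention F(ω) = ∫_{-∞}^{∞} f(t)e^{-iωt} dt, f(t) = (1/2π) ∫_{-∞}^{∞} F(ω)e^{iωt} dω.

F[g](ω) = \frac{1248 \omega^{2}}{\left(4 \omega^{2} + 1521\right)^{2}}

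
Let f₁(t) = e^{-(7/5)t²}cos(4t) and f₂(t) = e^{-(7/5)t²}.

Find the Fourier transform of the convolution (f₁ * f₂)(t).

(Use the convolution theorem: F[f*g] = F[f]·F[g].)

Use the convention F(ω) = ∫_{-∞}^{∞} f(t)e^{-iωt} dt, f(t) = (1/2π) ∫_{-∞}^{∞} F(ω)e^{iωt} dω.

F[f₁*f₂](ω) = \frac{5 \pi \left(e^{\frac{20 \omega}{7}} + 1\right) e^{- \frac{5 \omega^{2}}{14} - \frac{10 \omega}{7} - \frac{20}{7}}}{14}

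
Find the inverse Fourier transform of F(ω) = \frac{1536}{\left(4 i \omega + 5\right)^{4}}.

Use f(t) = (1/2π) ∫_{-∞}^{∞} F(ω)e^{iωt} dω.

f(t) = t^{3} e^{- \frac{5 t}{4}} u\left(t\right)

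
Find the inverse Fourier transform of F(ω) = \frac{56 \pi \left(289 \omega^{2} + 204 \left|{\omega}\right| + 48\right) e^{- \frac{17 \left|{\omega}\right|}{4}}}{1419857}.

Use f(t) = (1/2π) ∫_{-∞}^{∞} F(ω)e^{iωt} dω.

f(t) = \frac{7}{\left(t^{2} + \frac{289}{16}\right)^{3}}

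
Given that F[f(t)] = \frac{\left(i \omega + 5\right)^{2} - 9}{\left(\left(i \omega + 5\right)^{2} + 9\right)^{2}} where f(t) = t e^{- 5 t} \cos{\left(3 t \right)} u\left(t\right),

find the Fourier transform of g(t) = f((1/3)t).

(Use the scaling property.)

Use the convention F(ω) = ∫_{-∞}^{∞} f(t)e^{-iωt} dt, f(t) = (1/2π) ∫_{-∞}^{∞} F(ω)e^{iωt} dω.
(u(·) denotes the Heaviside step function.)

F[g](ω) = \frac{3 \left(\left(3 i \omega + 5\right)^{2} - 9\right)}{\left(\left(3 i \omega + 5\right)^{2} + 9\right)^{2}}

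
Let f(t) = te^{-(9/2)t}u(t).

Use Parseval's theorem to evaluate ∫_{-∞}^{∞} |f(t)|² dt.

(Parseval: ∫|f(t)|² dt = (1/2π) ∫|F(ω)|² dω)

∫|f(t)|² dt = \frac{2}{729}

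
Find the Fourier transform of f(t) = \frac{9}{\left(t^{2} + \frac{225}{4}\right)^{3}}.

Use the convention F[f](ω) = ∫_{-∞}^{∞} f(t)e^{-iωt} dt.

F(ω) = \frac{\pi \left(75 \omega^{2} + 30 \left|{\omega}\right| + 4\right) e^{- \frac{15 \left|{\omega}\right|}{2}}}{28125}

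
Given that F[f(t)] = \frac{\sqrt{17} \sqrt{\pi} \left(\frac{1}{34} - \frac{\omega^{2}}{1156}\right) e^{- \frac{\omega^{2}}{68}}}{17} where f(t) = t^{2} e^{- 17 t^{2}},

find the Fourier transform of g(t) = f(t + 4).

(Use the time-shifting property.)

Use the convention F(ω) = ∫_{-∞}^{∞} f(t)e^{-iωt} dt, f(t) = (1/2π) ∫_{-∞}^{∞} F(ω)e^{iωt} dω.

F[g](ω) = \frac{\sqrt{17} \sqrt{\pi} \left(34 - \omega^{2}\right) e^{\frac{\omega \left(- \omega + 272 i\right)}{68}}}{19652}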